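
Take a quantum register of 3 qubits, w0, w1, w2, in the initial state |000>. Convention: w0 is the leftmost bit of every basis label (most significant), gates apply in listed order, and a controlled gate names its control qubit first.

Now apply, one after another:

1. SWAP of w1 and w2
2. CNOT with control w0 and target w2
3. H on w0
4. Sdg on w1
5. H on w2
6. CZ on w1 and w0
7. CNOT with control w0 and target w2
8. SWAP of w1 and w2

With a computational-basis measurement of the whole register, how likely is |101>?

Outcome |101> occurs with probability 0.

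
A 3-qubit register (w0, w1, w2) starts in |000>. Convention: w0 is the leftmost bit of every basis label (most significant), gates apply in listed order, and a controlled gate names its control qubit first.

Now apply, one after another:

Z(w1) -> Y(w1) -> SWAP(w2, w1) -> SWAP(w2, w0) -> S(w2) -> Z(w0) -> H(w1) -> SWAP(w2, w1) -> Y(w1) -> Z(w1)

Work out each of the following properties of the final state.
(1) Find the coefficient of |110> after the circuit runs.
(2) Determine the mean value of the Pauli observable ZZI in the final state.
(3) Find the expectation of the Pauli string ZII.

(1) The final state's coefficient on |110> equals -sqrt(2)/2.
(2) The expectation value of ZZI is 1.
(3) The observable ZII averages to -1.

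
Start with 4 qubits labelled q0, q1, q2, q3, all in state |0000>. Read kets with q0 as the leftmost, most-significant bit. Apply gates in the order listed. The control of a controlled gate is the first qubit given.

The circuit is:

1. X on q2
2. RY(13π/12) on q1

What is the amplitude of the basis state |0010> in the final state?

The final state's coefficient on |0010> equals -sqrt(sqrt(2) + 2)/4 + sqrt(6 - 3*sqrt(2))/4.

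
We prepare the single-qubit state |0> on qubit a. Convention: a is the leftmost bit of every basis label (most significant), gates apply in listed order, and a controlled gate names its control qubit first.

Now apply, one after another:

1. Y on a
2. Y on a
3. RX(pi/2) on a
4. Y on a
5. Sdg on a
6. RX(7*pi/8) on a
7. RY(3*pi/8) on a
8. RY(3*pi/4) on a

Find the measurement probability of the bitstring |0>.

A full measurement returns |0> with probability -sqrt(2)*sin(3*pi/16)*sin(7*pi/16)**2*cos(3*pi/16)/2 - sqrt(1/2 - sqrt(2)/4)*sqrt(sqrt(2)/4 + 1/2)*sin(3*pi/16)**2*sin(7*pi/16)**2 - sqrt(2)*sin(3*pi/16)*cos(3*pi/16)*cos(7*pi/16)**2/2 - sqrt(1/2 - sqrt(2)/4)*sqrt(sqrt(2)/4 + 1/2)*sin(3*pi/16)**2*cos(7*pi/16)**2 + sin(3*pi/16)**2*cos(7*pi/16)**2/2 + sqrt(1/2 - sqrt(2)/4)*sqrt(sqrt(2)/4 + 1/2)*cos(3*pi/16)**2*cos(7*pi/16)**2 + cos(3*pi/16)**2*cos(7*pi/16)**2/2 + sin(3*pi/16)**2*sin(7*pi/16)**2/2 + sqrt(1/2 - sqrt(2)/4)*sqrt(sqrt(2)/4 + 1/2)*sin(7*pi/16)**2*cos(3*pi/16)**2 + sin(7*pi/16)**2*cos(3*pi/16)**2/2.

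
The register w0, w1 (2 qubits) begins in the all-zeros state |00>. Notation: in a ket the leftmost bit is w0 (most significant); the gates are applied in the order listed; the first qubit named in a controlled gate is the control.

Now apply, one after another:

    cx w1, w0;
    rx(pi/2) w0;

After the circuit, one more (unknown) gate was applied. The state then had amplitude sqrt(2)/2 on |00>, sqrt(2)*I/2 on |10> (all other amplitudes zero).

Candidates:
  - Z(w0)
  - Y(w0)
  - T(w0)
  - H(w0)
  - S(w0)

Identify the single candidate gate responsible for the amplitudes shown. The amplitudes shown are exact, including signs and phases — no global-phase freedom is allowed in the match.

It was Z(w0) that produced the state shown.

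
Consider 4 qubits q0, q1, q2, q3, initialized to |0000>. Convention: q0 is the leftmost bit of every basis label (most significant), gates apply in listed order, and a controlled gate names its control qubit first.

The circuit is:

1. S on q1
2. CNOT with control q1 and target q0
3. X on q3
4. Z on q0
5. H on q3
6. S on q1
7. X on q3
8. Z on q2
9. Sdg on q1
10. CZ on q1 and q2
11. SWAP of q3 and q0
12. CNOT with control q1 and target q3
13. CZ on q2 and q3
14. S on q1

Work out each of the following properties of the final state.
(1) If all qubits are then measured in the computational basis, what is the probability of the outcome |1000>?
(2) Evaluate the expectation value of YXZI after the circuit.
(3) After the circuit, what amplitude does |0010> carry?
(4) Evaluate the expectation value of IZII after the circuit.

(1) Outcome |1000> occurs with probability 1/2.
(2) The observable YXZI averages to 0.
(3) |0010> carries amplitude 0 in the final state.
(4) The expectation value of IZII is 1.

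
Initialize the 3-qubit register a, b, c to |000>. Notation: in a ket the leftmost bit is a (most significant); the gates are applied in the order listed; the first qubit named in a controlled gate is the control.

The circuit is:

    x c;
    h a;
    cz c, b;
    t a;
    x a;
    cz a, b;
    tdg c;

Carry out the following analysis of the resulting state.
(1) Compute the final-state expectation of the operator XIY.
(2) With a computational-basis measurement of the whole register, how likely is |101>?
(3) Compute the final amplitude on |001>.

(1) In the final state, XIY has expectation 0.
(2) A full measurement returns |101> with probability 1/2.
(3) The final state's coefficient on |001> equals sqrt(2)/2.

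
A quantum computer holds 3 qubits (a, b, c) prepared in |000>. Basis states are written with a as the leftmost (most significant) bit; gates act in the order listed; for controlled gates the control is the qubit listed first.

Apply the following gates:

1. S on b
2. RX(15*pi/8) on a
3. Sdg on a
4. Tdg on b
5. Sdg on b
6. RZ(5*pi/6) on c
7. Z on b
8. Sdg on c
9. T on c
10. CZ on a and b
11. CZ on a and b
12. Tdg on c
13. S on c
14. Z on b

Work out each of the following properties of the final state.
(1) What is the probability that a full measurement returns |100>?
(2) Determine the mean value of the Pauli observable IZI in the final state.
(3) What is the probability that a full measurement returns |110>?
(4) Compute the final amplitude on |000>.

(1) Outcome |100> occurs with probability sin(pi/16)**2. Key observation: the block from step 7 through step 14 cancels to the identity and can be dropped.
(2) The observable IZI averages to 1.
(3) A full measurement returns |110> with probability 0.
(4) The final state's coefficient on |000> equals exp(7*I*pi/12)*cos(pi/16).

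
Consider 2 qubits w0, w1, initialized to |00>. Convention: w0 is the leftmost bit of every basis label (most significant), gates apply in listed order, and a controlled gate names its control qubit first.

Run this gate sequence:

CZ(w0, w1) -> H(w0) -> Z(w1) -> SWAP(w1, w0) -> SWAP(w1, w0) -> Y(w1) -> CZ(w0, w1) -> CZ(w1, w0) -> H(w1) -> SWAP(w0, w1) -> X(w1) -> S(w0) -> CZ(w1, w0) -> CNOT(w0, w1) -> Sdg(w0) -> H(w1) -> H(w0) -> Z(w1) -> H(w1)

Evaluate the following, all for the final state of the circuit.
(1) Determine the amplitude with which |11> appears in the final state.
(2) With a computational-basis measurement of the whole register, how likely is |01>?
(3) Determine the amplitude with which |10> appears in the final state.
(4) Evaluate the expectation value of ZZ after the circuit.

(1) The final state's coefficient on |11> equals 0.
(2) The probability of measuring |01> is 1/2.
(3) |10> carries amplitude sqrt(2)*I/2 in the final state.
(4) In the final state, ZZ has expectation -1.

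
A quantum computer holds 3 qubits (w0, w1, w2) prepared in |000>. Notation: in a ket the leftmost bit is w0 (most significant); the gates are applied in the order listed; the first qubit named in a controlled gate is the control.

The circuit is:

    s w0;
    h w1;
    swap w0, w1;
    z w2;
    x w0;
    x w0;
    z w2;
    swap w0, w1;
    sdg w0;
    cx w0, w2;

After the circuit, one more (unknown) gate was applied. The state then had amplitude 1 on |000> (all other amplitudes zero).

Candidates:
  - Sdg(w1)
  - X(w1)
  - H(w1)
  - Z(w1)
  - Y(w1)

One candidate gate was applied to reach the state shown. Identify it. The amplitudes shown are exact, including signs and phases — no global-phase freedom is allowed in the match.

The unique candidate consistent with the amplitudes is H(w1). Key observation: steps 3-8 multiply out to the identity, so the circuit reduces to the remaining gates.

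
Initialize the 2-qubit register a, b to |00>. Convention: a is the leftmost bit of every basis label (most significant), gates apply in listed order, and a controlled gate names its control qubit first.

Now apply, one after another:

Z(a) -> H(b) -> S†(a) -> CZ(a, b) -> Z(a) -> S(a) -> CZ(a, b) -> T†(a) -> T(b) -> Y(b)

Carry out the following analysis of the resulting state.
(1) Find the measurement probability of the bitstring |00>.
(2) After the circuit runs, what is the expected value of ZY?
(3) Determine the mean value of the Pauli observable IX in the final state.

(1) Outcome |00> occurs with probability 1/2.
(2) The observable ZY averages to sqrt(2)/2.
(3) In the final state, IX has expectation -sqrt(2)/2.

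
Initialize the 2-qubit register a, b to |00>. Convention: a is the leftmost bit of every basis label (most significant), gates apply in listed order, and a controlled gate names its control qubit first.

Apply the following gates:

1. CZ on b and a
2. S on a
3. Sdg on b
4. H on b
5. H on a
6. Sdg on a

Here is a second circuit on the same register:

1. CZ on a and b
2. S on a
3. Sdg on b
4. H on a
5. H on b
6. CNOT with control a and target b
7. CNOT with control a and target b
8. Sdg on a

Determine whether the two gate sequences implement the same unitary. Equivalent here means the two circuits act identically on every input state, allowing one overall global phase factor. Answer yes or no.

Yes, they are equivalent — the unitaries differ by at most a global phase.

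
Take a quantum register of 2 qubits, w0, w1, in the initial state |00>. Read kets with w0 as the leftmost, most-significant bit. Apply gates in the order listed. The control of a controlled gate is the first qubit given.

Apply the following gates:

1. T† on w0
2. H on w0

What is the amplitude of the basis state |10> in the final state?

|10> carries amplitude sqrt(2)/2 in the final state.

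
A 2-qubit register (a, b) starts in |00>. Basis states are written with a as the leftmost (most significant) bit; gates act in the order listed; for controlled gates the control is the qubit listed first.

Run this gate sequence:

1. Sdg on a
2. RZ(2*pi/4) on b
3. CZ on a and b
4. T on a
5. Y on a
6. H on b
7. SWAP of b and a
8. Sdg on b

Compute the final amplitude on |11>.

|11> carries amplitude -sqrt(2)*exp(3*I*pi/4)/2 in the final state.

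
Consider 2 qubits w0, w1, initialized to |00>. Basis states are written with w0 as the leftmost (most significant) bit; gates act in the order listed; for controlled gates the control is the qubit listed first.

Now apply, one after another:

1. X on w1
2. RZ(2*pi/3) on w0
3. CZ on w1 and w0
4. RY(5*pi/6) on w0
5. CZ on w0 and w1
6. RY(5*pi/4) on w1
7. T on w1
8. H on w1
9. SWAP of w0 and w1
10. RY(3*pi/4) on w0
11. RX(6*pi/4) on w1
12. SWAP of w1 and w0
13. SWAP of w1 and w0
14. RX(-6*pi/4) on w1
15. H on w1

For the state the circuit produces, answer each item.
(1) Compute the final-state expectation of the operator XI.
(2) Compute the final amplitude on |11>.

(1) The expectation value of XI is -1/2 + sqrt(2)/4.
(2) |11> carries amplitude ((-sqrt(6) + 2*sqrt(3))*exp(I*pi/3) + (sqrt(6) + 2*sqrt(3))*exp(I*pi/12))*exp(7*I*pi/12)/8 in the final state.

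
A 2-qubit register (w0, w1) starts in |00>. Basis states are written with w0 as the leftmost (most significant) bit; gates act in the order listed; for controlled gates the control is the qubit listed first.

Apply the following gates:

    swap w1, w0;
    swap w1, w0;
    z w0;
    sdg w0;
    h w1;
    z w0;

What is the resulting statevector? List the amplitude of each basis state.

The resulting statevector has amplitude sqrt(2)/2 on |00>, sqrt(2)/2 on |01>, 0 on |10>, 0 on |11>. Key observation: the block from step 1 through step 2 cancels to the identity and can be dropped.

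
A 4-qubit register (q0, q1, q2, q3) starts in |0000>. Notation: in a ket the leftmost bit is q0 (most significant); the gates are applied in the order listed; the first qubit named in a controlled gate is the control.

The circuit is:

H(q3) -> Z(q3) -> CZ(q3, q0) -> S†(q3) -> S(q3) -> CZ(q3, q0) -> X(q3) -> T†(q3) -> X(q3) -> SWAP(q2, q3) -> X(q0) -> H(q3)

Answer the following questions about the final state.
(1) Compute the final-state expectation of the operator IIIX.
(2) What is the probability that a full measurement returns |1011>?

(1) In the final state, IIIX has expectation 1.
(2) A full measurement returns |1011> with probability 1/4.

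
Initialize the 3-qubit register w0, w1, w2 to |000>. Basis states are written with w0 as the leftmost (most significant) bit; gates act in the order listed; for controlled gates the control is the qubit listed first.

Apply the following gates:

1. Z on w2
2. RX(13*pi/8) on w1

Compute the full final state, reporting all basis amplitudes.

After the circuit, the state carries amplitude -cos(3*pi/16) on |000>, -I*sin(3*pi/16) on |010>, and 0 on every other basis state.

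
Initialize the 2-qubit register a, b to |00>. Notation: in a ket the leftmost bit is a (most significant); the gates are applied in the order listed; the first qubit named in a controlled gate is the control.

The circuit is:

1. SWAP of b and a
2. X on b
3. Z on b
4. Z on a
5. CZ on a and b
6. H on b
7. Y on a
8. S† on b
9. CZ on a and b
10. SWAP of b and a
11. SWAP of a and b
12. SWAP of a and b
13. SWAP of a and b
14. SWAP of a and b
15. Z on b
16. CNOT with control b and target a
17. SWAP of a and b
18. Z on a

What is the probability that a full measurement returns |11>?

A full measurement returns |11> with probability 1/2. Key observation: the block from step 11 through step 14 cancels to the identity and can be dropped.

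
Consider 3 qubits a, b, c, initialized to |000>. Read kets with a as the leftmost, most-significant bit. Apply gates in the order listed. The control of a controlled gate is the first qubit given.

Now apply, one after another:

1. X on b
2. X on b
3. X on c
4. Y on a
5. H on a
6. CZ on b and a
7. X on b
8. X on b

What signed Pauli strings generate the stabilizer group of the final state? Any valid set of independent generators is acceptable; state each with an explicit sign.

The stabilizer group can be generated by -XII, +IZI, -IIZ, among other valid generating sets.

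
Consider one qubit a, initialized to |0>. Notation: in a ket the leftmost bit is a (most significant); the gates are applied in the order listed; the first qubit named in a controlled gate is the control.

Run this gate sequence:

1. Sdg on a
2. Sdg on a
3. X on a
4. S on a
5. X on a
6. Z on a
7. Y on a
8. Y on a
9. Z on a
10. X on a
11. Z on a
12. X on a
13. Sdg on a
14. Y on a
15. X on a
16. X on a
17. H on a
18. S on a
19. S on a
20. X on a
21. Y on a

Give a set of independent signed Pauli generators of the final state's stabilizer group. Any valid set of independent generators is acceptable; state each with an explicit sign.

One valid set of independent stabilizer generators is -X (any independent generating set of the same group is equally correct).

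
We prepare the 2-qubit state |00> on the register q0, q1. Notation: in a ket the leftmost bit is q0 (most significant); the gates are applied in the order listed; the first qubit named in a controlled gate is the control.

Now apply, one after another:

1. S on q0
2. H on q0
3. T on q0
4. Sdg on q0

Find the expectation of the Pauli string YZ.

The expectation value of YZ is -sqrt(2)/2.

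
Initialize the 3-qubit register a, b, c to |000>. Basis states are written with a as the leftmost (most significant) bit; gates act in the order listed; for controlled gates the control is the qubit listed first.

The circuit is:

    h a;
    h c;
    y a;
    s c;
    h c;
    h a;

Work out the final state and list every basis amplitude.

The final amplitudes are 1/2 - I/2 on |100>, -1/2 - I/2 on |101>, and 0 on every other basis state.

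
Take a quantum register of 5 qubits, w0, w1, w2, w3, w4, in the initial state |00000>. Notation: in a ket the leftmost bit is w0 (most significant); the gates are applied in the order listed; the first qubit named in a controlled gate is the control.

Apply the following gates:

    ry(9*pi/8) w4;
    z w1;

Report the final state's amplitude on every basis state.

The resulting statevector has amplitude -sin(pi/16) on |00000>, sin(7*pi/16) on |00001>, and 0 on every other basis state.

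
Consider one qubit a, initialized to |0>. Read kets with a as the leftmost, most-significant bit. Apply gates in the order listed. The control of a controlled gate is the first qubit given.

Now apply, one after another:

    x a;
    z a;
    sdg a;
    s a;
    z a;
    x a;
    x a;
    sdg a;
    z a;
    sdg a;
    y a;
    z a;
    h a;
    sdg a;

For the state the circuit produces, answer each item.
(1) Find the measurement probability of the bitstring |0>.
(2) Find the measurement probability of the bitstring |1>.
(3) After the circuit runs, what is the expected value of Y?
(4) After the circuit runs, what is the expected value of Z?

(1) Outcome |0> occurs with probability 1/2. Key observation: gates 1-6 undo each other exactly, leaving only the rest of the circuit to track.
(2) The probability of measuring |1> is 1/2.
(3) The observable Y averages to -1.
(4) In the final state, Z has expectation 0.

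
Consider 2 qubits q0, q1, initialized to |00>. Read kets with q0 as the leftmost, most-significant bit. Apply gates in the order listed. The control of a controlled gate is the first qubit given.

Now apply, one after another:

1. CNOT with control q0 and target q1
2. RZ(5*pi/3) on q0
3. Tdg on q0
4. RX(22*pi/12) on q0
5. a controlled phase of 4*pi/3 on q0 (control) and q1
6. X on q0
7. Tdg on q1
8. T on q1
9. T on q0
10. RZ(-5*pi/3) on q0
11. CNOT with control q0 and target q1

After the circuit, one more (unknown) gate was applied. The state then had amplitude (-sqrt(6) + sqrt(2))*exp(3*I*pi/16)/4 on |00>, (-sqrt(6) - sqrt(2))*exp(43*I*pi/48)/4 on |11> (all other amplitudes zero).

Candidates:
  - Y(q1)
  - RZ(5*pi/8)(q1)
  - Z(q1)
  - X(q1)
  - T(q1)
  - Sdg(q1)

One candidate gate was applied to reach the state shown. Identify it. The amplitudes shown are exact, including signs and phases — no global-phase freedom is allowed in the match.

It was RZ(5*pi/8)(q1) that produced the state shown.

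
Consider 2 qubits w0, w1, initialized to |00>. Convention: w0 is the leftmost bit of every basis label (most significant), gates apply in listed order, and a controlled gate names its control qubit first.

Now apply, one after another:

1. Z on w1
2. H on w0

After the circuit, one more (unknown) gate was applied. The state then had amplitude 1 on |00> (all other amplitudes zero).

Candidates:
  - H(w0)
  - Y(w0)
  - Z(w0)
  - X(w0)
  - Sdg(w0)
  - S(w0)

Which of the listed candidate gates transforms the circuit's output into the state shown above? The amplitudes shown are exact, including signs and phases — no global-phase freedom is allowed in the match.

The unique candidate consistent with the amplitudes is H(w0).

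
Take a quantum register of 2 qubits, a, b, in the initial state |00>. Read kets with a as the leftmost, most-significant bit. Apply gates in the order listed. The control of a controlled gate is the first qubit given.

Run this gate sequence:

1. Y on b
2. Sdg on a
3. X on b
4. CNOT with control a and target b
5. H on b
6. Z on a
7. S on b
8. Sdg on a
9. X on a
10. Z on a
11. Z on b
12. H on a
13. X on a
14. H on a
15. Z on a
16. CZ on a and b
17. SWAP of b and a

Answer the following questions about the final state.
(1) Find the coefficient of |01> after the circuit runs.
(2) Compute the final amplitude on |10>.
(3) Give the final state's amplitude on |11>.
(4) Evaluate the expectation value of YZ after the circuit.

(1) The amplitude on |01> is -sqrt(2)*I/2. Key observation: the block from step 12 through step 15 cancels to the identity and can be dropped.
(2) The amplitude on |10> is 0.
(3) |11> carries amplitude sqrt(2)/2 in the final state.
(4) In the final state, YZ has expectation -1.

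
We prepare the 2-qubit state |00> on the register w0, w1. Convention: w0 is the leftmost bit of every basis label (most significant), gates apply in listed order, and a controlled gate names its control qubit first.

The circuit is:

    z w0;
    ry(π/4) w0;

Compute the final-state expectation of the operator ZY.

In the final state, ZY has expectation 0.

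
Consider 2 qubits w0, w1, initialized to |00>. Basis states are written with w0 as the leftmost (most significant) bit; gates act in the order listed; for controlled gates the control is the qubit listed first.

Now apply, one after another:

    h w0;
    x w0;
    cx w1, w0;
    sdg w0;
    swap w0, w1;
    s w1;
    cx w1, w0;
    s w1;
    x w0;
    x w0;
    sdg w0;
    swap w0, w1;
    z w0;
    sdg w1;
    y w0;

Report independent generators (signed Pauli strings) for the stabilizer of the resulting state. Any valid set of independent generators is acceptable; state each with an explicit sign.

One valid set of independent stabilizer generators is -XY, -ZZ (any independent generating set of the same group is equally correct). Key observation: steps 9-10 multiply out to the identity, so the circuit reduces to the remaining gates.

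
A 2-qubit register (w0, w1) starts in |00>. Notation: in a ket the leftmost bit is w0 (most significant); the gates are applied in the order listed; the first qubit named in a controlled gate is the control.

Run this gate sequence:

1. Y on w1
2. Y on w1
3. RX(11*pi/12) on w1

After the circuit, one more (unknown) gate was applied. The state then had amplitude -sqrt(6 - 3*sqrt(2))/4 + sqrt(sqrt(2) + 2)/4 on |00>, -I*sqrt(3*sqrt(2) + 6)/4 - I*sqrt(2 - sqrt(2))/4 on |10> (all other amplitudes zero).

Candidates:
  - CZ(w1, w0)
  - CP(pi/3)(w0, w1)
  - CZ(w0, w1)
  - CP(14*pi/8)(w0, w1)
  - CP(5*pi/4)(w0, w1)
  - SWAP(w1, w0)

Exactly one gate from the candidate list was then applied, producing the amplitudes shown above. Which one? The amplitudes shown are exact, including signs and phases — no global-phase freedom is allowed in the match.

It was SWAP(w1, w0) that produced the state shown.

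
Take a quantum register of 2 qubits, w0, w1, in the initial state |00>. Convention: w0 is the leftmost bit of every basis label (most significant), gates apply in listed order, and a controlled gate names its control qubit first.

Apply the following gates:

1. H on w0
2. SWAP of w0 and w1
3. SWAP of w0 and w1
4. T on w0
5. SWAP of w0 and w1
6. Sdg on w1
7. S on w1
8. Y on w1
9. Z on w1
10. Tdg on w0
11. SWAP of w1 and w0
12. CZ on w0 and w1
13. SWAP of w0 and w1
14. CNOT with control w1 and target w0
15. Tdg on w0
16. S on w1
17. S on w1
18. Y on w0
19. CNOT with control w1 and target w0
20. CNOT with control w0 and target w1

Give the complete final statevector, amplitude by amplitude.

After the circuit, the state carries amplitude 0 on |00>, 0 on |01>, -sqrt(2)*exp(3*I*pi/4)/2 on |10>, sqrt(2)*exp(I*pi/4)/2 on |11>.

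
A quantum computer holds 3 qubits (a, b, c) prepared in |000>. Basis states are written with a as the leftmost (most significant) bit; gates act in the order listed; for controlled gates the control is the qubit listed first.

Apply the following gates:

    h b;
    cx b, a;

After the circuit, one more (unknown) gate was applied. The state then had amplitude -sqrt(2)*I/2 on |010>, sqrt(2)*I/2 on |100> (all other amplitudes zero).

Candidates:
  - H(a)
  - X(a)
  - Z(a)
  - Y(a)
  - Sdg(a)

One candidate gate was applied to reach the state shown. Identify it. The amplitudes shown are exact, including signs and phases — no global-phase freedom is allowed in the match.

The applied gate was Y(a).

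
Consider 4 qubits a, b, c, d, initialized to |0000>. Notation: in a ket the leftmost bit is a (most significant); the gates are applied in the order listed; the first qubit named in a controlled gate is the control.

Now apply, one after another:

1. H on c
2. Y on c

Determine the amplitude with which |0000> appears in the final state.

|0000> carries amplitude -sqrt(2)*I/2 in the final state.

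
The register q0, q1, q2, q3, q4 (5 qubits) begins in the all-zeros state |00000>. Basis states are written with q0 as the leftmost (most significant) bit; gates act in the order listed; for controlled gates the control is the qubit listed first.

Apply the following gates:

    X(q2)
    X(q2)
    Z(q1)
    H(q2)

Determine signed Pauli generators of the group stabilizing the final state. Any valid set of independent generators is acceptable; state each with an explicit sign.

The final state is stabilized by the group generated by +IIXII, +ZIIII, +IZIII, +IIIZI, +IIIIZ; other independent generating sets are equally valid.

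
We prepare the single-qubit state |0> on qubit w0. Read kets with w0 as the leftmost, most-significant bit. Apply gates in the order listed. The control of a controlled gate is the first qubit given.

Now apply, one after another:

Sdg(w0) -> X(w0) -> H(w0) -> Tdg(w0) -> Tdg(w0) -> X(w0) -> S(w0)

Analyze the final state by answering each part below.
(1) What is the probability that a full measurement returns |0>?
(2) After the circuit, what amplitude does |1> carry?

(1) A full measurement returns |0> with probability 1/2.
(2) The final state's coefficient on |1> equals sqrt(2)*I/2.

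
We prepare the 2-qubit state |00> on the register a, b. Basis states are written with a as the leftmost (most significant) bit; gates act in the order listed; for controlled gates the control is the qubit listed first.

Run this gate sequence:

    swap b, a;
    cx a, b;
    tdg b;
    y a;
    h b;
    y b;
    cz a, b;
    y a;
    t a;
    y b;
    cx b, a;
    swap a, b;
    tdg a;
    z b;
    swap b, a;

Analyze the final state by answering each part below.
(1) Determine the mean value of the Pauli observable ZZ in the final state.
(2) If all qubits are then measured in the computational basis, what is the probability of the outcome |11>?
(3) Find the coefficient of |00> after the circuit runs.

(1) The expectation value of ZZ is 1.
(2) A full measurement returns |11> with probability 1/2.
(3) |00> carries amplitude -sqrt(2)/2 in the final state.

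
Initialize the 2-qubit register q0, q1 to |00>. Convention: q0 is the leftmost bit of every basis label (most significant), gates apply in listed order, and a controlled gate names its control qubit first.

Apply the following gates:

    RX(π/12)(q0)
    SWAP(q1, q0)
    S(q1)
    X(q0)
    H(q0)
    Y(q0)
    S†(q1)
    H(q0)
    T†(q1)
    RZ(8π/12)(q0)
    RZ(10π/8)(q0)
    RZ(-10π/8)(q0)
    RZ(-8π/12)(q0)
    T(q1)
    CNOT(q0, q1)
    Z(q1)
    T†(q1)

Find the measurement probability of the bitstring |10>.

The probability of measuring |10> is 0. Key observation: gates 9-14 undo each other exactly, leaving only the rest of the circuit to track.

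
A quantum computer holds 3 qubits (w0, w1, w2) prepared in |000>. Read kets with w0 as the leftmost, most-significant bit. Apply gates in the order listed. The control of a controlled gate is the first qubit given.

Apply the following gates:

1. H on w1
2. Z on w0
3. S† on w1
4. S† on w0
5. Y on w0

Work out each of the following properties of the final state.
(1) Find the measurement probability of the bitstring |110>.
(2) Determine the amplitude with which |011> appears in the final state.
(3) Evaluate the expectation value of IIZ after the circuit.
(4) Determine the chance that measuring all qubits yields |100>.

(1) Outcome |110> occurs with probability 1/2.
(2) |011> carries amplitude 0 in the final state.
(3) The expectation value of IIZ is 1.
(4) A full measurement returns |100> with probability 1/2.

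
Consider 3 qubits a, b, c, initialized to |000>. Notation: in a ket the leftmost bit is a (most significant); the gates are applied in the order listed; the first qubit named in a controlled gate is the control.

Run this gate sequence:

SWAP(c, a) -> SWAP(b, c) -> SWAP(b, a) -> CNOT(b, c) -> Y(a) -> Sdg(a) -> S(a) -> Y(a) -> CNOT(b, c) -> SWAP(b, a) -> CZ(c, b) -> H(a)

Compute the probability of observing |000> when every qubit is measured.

The probability of measuring |000> is 1/2. Key observation: steps 3-10 multiply out to the identity, so the circuit reduces to the remaining gates.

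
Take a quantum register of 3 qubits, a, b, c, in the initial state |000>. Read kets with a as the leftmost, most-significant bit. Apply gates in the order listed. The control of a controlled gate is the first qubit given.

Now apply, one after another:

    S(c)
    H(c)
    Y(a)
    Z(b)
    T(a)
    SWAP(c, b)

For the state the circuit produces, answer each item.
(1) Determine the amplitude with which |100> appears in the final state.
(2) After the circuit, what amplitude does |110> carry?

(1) The amplitude on |100> is sqrt(2)*exp(3*I*pi/4)/2.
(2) |110> carries amplitude sqrt(2)*exp(3*I*pi/4)/2 in the final state.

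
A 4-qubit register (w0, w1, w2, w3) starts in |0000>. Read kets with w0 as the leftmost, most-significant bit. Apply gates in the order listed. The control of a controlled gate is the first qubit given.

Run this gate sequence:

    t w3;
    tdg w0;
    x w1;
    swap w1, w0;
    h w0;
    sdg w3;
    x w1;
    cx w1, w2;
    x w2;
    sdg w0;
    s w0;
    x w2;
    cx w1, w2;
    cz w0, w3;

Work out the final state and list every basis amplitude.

After the circuit, the state carries amplitude sqrt(2)/2 on |0100>, -sqrt(2)/2 on |1100>, and 0 on every other basis state. Key observation: the block from step 8 through step 13 cancels to the identity and can be dropped.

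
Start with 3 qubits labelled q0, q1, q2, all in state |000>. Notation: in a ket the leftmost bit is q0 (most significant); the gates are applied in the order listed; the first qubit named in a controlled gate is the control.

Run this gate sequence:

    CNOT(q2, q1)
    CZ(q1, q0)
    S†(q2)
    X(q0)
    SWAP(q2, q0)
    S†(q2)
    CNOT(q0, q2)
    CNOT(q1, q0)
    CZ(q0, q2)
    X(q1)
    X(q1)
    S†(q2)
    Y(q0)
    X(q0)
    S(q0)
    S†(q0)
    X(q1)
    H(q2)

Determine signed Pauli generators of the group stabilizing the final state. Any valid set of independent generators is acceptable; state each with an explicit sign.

The final state is stabilized by the group generated by -IIX, +ZII, -IZI; other independent generating sets are equally valid.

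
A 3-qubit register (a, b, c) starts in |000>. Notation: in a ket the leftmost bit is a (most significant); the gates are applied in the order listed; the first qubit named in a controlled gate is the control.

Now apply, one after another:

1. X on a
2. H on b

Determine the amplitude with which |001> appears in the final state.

The amplitude on |001> is 0.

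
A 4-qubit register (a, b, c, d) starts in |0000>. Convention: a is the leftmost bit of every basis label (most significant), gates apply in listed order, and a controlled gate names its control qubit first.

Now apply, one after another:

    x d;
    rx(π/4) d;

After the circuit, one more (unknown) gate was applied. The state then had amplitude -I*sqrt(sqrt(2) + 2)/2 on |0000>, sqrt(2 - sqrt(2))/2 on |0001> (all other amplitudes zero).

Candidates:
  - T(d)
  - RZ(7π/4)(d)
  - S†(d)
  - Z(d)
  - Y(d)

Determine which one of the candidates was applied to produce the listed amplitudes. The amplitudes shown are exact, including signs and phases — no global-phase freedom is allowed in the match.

The unique candidate consistent with the amplitudes is Y(d).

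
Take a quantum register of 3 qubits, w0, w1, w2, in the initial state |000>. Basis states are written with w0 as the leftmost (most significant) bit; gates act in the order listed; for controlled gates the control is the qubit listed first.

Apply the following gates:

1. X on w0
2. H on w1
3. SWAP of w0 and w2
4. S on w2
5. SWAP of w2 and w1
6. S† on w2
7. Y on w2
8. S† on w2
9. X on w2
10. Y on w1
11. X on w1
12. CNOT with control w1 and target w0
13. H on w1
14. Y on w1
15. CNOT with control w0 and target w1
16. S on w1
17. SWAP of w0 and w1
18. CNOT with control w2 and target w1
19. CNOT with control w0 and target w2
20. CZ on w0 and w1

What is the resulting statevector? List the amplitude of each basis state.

After the circuit, the state carries amplitude 0 on |000>, -I/2 on |001>, I/2 on |010>, 0 on |011>, 1/2 on |100>, 0 on |101>, 0 on |110>, 1/2 on |111>.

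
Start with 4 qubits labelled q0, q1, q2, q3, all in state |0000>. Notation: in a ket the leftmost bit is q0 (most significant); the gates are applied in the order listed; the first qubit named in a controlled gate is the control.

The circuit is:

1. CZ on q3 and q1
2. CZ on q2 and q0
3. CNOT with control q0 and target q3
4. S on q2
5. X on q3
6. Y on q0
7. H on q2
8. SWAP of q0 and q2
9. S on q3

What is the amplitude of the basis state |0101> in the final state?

The amplitude on |0101> is 0.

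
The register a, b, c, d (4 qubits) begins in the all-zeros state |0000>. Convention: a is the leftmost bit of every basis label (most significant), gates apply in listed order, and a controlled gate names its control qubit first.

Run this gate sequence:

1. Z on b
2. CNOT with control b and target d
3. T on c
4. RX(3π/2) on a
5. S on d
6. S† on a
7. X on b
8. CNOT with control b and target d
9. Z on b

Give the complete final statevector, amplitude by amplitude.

The final amplitudes are sqrt(2)/2 on |0101>, sqrt(2)/2 on |1101>, and 0 on every other basis state.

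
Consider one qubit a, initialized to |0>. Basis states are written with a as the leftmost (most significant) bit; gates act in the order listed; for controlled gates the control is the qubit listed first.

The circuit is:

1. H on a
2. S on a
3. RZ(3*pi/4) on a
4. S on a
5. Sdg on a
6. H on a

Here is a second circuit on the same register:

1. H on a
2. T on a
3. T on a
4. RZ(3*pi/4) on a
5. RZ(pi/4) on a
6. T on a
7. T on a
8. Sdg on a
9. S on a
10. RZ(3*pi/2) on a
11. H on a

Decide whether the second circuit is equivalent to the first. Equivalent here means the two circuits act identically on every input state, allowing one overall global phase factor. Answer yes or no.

No — the two circuits implement different unitaries, even allowing a global phase.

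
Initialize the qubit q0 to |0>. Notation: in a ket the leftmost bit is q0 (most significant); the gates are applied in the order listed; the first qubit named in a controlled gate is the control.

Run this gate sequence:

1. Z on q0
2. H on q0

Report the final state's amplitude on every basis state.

The resulting statevector has amplitude sqrt(2)/2 on |0>, sqrt(2)/2 on |1>.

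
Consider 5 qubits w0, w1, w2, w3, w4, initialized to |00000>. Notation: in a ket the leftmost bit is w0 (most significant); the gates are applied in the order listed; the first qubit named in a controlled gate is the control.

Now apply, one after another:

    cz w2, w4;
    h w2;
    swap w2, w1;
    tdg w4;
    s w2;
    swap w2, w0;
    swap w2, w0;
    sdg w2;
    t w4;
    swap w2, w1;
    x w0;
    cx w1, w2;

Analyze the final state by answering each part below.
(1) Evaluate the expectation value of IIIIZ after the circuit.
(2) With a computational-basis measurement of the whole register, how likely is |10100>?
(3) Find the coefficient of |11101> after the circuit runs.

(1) The observable IIIIZ averages to 1. Key observation: gates 3-10 undo each other exactly, leaving only the rest of the circuit to track.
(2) A full measurement returns |10100> with probability 1/2.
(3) The amplitude on |11101> is 0.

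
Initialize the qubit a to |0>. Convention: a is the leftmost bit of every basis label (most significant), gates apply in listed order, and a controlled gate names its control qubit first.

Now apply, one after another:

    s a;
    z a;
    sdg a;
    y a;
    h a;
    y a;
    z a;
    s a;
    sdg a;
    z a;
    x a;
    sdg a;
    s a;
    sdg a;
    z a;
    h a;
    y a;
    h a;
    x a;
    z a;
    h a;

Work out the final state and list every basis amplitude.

The resulting statevector has amplitude -1/2 + I/2 on |0>, 1/2 + I/2 on |1>.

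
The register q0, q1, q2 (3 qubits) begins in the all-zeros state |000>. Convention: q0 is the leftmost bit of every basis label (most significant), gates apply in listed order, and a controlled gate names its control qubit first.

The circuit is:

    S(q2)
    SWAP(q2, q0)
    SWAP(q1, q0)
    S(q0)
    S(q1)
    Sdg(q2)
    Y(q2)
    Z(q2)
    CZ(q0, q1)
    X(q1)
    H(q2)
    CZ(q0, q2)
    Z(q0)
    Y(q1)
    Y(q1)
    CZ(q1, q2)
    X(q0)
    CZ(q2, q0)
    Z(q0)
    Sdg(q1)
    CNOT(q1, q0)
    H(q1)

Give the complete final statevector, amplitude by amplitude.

The resulting statevector has amplitude 1/2 on |000>, -1/2 on |001>, -1/2 on |010>, 1/2 on |011>, 0 on |100>, 0 on |101>, 0 on |110>, 0 on |111>.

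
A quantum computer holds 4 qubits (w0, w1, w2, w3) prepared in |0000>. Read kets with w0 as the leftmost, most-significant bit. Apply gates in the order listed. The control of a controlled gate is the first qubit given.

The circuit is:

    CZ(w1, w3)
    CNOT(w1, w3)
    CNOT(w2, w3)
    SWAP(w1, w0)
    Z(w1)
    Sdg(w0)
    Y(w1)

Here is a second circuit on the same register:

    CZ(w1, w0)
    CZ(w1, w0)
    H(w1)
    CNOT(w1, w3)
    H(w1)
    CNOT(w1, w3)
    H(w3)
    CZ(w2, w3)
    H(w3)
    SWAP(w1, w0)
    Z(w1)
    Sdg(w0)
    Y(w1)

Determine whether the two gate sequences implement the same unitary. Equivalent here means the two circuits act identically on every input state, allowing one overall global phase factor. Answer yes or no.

No, they are not equivalent — no single phase factor reconciles the two unitaries.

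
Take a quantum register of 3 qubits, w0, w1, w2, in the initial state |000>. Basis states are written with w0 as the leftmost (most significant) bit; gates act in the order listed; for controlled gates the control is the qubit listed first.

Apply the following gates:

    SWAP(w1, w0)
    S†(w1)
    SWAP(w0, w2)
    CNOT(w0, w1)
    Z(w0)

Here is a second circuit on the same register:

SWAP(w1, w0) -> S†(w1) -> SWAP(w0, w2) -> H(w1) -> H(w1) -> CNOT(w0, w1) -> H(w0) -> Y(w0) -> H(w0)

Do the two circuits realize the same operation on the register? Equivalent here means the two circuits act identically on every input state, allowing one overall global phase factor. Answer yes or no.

No — the two circuits implement different unitaries, even allowing a global phase.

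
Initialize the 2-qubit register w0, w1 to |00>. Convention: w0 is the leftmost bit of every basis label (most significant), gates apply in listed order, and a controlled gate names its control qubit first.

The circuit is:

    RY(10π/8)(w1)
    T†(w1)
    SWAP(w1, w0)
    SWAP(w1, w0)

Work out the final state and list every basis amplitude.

After the circuit, the state carries amplitude -sqrt(2 - sqrt(2))/2 on |00>, -sqrt(sqrt(2) + 2)*exp(3*I*pi/4)/2 on |01>, 0 on |10>, 0 on |11>. Key observation: gates 3-4 undo each other exactly, leaving only the rest of the circuit to track.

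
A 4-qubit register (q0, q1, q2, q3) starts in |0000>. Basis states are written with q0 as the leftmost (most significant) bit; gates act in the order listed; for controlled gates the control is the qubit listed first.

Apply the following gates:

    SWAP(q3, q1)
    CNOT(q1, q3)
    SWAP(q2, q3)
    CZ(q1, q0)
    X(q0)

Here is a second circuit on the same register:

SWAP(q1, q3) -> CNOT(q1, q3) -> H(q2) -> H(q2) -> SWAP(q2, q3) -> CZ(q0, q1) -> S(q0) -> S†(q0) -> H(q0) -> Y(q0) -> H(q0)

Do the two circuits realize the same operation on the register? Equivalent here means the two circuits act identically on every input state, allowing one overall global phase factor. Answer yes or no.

No — the two circuits implement different unitaries, even allowing a global phase.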